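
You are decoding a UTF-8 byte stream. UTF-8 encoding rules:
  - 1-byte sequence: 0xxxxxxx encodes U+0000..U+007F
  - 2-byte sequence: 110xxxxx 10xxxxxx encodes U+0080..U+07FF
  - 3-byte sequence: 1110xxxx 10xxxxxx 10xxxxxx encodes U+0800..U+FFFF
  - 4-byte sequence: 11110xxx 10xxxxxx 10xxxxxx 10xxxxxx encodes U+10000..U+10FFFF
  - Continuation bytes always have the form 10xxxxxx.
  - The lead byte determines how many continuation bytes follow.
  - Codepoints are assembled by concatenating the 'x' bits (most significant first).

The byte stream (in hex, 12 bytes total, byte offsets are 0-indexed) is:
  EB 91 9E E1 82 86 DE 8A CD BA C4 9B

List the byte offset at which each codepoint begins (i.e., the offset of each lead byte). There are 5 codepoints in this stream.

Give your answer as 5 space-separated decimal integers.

Byte[0]=EB: 3-byte lead, need 2 cont bytes. acc=0xB
Byte[1]=91: continuation. acc=(acc<<6)|0x11=0x2D1
Byte[2]=9E: continuation. acc=(acc<<6)|0x1E=0xB45E
Completed: cp=U+B45E (starts at byte 0)
Byte[3]=E1: 3-byte lead, need 2 cont bytes. acc=0x1
Byte[4]=82: continuation. acc=(acc<<6)|0x02=0x42
Byte[5]=86: continuation. acc=(acc<<6)|0x06=0x1086
Completed: cp=U+1086 (starts at byte 3)
Byte[6]=DE: 2-byte lead, need 1 cont bytes. acc=0x1E
Byte[7]=8A: continuation. acc=(acc<<6)|0x0A=0x78A
Completed: cp=U+078A (starts at byte 6)
Byte[8]=CD: 2-byte lead, need 1 cont bytes. acc=0xD
Byte[9]=BA: continuation. acc=(acc<<6)|0x3A=0x37A
Completed: cp=U+037A (starts at byte 8)
Byte[10]=C4: 2-byte lead, need 1 cont bytes. acc=0x4
Byte[11]=9B: continuation. acc=(acc<<6)|0x1B=0x11B
Completed: cp=U+011B (starts at byte 10)

Answer: 0 3 6 8 10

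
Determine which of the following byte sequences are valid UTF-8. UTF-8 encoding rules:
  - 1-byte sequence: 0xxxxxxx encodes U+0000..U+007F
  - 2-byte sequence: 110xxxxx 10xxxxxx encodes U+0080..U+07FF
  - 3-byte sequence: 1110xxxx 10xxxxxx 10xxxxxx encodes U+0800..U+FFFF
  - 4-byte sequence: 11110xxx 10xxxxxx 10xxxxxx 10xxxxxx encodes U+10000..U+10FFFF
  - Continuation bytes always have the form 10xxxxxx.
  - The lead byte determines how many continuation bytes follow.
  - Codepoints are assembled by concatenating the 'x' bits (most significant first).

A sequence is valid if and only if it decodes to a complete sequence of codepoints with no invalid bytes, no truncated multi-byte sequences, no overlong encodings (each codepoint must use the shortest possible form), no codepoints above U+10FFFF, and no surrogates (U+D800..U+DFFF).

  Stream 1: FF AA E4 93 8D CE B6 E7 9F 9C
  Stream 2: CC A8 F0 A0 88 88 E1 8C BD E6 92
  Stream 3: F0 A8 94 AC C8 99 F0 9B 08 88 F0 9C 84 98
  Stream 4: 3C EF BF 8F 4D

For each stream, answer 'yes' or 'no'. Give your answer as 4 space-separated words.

Answer: no no no yes

Derivation:
Stream 1: error at byte offset 0. INVALID
Stream 2: error at byte offset 11. INVALID
Stream 3: error at byte offset 8. INVALID
Stream 4: decodes cleanly. VALID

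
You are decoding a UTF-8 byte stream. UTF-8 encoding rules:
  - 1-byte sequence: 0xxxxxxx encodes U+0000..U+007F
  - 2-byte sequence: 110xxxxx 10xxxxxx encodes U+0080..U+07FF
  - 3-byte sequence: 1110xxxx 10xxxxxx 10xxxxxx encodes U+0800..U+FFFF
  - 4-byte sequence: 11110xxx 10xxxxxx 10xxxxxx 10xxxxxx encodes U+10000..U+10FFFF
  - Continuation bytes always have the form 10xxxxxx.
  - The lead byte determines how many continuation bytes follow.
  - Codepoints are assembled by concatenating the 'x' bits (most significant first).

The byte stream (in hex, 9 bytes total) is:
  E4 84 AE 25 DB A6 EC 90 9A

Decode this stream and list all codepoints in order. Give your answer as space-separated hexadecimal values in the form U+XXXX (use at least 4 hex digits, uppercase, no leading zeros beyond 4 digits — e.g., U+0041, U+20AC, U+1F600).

Answer: U+412E U+0025 U+06E6 U+C41A

Derivation:
Byte[0]=E4: 3-byte lead, need 2 cont bytes. acc=0x4
Byte[1]=84: continuation. acc=(acc<<6)|0x04=0x104
Byte[2]=AE: continuation. acc=(acc<<6)|0x2E=0x412E
Completed: cp=U+412E (starts at byte 0)
Byte[3]=25: 1-byte ASCII. cp=U+0025
Byte[4]=DB: 2-byte lead, need 1 cont bytes. acc=0x1B
Byte[5]=A6: continuation. acc=(acc<<6)|0x26=0x6E6
Completed: cp=U+06E6 (starts at byte 4)
Byte[6]=EC: 3-byte lead, need 2 cont bytes. acc=0xC
Byte[7]=90: continuation. acc=(acc<<6)|0x10=0x310
Byte[8]=9A: continuation. acc=(acc<<6)|0x1A=0xC41A
Completed: cp=U+C41A (starts at byte 6)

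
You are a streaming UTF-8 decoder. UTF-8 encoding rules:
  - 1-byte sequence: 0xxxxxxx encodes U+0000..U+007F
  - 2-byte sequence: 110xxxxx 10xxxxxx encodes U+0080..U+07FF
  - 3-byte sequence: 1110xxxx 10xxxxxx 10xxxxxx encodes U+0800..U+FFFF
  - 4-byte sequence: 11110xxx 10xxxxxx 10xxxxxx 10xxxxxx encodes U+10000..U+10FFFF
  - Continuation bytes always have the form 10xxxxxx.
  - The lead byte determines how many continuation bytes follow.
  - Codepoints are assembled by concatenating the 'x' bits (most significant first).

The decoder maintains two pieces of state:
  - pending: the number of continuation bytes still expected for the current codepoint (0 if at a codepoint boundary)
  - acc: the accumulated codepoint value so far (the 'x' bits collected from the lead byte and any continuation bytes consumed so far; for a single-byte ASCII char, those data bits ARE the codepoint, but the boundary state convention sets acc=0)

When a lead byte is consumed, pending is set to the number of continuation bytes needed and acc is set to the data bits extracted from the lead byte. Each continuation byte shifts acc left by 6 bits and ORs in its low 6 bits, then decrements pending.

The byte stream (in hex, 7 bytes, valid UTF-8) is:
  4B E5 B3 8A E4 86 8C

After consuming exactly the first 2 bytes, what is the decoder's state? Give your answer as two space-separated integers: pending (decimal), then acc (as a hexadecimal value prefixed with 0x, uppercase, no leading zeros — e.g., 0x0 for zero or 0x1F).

Answer: 2 0x5

Derivation:
Byte[0]=4B: 1-byte. pending=0, acc=0x0
Byte[1]=E5: 3-byte lead. pending=2, acc=0x5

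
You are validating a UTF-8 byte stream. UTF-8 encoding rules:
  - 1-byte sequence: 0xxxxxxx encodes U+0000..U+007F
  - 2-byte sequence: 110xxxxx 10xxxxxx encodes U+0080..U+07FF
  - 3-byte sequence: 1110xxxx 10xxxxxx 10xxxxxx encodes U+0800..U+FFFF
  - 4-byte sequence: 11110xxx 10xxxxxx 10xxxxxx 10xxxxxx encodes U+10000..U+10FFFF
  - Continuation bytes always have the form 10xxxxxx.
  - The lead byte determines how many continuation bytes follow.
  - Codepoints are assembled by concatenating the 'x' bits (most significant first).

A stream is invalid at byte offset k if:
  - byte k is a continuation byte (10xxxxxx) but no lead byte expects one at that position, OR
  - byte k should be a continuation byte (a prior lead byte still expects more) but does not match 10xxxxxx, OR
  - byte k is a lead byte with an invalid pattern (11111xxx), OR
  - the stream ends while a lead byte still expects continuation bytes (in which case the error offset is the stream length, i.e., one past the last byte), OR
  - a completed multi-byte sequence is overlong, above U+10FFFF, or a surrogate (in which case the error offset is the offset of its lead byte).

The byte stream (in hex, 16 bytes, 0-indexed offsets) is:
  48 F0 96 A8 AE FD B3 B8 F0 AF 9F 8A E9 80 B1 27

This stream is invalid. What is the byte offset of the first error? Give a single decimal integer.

Answer: 5

Derivation:
Byte[0]=48: 1-byte ASCII. cp=U+0048
Byte[1]=F0: 4-byte lead, need 3 cont bytes. acc=0x0
Byte[2]=96: continuation. acc=(acc<<6)|0x16=0x16
Byte[3]=A8: continuation. acc=(acc<<6)|0x28=0x5A8
Byte[4]=AE: continuation. acc=(acc<<6)|0x2E=0x16A2E
Completed: cp=U+16A2E (starts at byte 1)
Byte[5]=FD: INVALID lead byte (not 0xxx/110x/1110/11110)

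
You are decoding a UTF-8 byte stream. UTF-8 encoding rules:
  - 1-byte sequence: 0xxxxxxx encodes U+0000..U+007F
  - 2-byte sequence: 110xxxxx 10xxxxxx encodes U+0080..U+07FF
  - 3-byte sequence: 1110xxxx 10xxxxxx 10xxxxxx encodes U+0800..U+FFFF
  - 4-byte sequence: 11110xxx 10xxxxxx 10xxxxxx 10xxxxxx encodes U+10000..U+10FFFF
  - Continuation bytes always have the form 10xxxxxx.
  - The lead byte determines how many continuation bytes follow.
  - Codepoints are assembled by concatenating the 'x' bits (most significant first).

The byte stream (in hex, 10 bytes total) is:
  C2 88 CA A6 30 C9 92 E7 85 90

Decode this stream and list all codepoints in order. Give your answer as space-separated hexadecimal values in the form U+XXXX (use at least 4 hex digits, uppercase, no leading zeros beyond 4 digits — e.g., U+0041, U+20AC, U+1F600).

Answer: U+0088 U+02A6 U+0030 U+0252 U+7150

Derivation:
Byte[0]=C2: 2-byte lead, need 1 cont bytes. acc=0x2
Byte[1]=88: continuation. acc=(acc<<6)|0x08=0x88
Completed: cp=U+0088 (starts at byte 0)
Byte[2]=CA: 2-byte lead, need 1 cont bytes. acc=0xA
Byte[3]=A6: continuation. acc=(acc<<6)|0x26=0x2A6
Completed: cp=U+02A6 (starts at byte 2)
Byte[4]=30: 1-byte ASCII. cp=U+0030
Byte[5]=C9: 2-byte lead, need 1 cont bytes. acc=0x9
Byte[6]=92: continuation. acc=(acc<<6)|0x12=0x252
Completed: cp=U+0252 (starts at byte 5)
Byte[7]=E7: 3-byte lead, need 2 cont bytes. acc=0x7
Byte[8]=85: continuation. acc=(acc<<6)|0x05=0x1C5
Byte[9]=90: continuation. acc=(acc<<6)|0x10=0x7150
Completed: cp=U+7150 (starts at byte 7)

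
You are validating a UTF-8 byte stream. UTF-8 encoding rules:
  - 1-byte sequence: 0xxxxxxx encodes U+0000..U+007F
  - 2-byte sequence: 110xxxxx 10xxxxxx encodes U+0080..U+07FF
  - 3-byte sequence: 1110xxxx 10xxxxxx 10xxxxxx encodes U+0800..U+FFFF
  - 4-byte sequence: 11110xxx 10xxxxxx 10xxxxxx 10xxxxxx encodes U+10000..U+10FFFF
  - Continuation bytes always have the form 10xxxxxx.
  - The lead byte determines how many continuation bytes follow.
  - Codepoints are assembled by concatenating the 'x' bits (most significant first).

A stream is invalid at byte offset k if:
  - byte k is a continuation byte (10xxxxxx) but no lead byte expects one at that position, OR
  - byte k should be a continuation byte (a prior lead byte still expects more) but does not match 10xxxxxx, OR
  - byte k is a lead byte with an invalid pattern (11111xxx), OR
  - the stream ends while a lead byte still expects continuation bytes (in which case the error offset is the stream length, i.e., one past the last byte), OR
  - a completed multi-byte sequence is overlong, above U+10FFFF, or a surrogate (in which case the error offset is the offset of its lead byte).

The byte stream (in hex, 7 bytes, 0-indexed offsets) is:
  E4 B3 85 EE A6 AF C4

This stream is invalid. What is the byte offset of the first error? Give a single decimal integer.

Answer: 7

Derivation:
Byte[0]=E4: 3-byte lead, need 2 cont bytes. acc=0x4
Byte[1]=B3: continuation. acc=(acc<<6)|0x33=0x133
Byte[2]=85: continuation. acc=(acc<<6)|0x05=0x4CC5
Completed: cp=U+4CC5 (starts at byte 0)
Byte[3]=EE: 3-byte lead, need 2 cont bytes. acc=0xE
Byte[4]=A6: continuation. acc=(acc<<6)|0x26=0x3A6
Byte[5]=AF: continuation. acc=(acc<<6)|0x2F=0xE9AF
Completed: cp=U+E9AF (starts at byte 3)
Byte[6]=C4: 2-byte lead, need 1 cont bytes. acc=0x4
Byte[7]: stream ended, expected continuation. INVALID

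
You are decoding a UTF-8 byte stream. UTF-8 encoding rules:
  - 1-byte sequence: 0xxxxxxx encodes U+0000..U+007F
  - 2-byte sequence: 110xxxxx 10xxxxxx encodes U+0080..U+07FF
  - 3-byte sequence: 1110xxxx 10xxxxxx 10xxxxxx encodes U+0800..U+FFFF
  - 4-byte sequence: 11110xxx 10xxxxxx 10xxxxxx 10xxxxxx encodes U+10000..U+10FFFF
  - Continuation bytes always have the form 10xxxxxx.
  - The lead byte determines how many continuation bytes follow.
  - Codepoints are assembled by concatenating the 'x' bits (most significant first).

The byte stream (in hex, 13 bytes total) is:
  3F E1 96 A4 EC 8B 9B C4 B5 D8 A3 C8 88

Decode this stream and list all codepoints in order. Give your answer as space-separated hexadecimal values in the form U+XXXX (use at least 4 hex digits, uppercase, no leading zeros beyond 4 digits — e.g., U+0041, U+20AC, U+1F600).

Answer: U+003F U+15A4 U+C2DB U+0135 U+0623 U+0208

Derivation:
Byte[0]=3F: 1-byte ASCII. cp=U+003F
Byte[1]=E1: 3-byte lead, need 2 cont bytes. acc=0x1
Byte[2]=96: continuation. acc=(acc<<6)|0x16=0x56
Byte[3]=A4: continuation. acc=(acc<<6)|0x24=0x15A4
Completed: cp=U+15A4 (starts at byte 1)
Byte[4]=EC: 3-byte lead, need 2 cont bytes. acc=0xC
Byte[5]=8B: continuation. acc=(acc<<6)|0x0B=0x30B
Byte[6]=9B: continuation. acc=(acc<<6)|0x1B=0xC2DB
Completed: cp=U+C2DB (starts at byte 4)
Byte[7]=C4: 2-byte lead, need 1 cont bytes. acc=0x4
Byte[8]=B5: continuation. acc=(acc<<6)|0x35=0x135
Completed: cp=U+0135 (starts at byte 7)
Byte[9]=D8: 2-byte lead, need 1 cont bytes. acc=0x18
Byte[10]=A3: continuation. acc=(acc<<6)|0x23=0x623
Completed: cp=U+0623 (starts at byte 9)
Byte[11]=C8: 2-byte lead, need 1 cont bytes. acc=0x8
Byte[12]=88: continuation. acc=(acc<<6)|0x08=0x208
Completed: cp=U+0208 (starts at byte 11)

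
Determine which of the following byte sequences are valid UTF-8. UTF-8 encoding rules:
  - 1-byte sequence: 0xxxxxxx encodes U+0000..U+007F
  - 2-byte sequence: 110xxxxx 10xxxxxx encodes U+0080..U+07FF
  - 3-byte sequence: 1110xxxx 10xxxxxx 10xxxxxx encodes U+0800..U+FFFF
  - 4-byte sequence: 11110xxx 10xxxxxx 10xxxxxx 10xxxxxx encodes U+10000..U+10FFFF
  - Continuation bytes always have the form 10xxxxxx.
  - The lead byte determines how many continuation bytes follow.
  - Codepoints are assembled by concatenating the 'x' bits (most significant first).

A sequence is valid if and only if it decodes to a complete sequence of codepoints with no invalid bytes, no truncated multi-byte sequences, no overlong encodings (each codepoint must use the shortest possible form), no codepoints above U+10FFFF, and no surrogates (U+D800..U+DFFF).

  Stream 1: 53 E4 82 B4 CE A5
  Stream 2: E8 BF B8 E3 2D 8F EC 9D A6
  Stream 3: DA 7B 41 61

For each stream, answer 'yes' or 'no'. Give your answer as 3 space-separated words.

Answer: yes no no

Derivation:
Stream 1: decodes cleanly. VALID
Stream 2: error at byte offset 4. INVALID
Stream 3: error at byte offset 1. INVALID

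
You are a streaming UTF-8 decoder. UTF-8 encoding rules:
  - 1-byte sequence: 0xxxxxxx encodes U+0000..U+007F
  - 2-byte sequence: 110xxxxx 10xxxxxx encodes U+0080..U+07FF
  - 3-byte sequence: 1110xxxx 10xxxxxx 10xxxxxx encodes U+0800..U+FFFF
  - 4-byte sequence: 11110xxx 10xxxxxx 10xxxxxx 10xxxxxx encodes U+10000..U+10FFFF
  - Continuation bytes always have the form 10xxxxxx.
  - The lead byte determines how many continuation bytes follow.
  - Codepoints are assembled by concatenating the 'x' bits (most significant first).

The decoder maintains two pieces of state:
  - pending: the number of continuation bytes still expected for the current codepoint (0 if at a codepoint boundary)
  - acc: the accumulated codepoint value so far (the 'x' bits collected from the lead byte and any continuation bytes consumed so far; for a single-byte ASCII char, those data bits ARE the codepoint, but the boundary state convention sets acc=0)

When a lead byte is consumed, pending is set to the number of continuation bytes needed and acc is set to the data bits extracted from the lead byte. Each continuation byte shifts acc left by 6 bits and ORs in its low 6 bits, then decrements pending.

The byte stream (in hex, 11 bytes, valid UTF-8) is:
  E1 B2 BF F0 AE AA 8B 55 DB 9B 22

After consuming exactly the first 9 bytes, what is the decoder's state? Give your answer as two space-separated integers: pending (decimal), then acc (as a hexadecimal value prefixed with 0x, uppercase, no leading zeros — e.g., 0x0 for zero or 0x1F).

Byte[0]=E1: 3-byte lead. pending=2, acc=0x1
Byte[1]=B2: continuation. acc=(acc<<6)|0x32=0x72, pending=1
Byte[2]=BF: continuation. acc=(acc<<6)|0x3F=0x1CBF, pending=0
Byte[3]=F0: 4-byte lead. pending=3, acc=0x0
Byte[4]=AE: continuation. acc=(acc<<6)|0x2E=0x2E, pending=2
Byte[5]=AA: continuation. acc=(acc<<6)|0x2A=0xBAA, pending=1
Byte[6]=8B: continuation. acc=(acc<<6)|0x0B=0x2EA8B, pending=0
Byte[7]=55: 1-byte. pending=0, acc=0x0
Byte[8]=DB: 2-byte lead. pending=1, acc=0x1B

Answer: 1 0x1B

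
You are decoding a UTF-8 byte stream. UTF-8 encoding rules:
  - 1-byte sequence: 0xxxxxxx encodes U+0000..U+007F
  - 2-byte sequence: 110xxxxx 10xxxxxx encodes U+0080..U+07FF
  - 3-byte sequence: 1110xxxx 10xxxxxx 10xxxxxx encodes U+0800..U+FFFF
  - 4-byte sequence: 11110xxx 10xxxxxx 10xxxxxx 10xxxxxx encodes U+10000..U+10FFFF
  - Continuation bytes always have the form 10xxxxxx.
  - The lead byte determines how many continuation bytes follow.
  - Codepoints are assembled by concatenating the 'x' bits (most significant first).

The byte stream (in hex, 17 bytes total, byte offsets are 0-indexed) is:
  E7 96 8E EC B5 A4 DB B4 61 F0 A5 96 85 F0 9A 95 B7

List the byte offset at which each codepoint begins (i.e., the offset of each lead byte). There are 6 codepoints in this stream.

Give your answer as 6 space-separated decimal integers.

Answer: 0 3 6 8 9 13

Derivation:
Byte[0]=E7: 3-byte lead, need 2 cont bytes. acc=0x7
Byte[1]=96: continuation. acc=(acc<<6)|0x16=0x1D6
Byte[2]=8E: continuation. acc=(acc<<6)|0x0E=0x758E
Completed: cp=U+758E (starts at byte 0)
Byte[3]=EC: 3-byte lead, need 2 cont bytes. acc=0xC
Byte[4]=B5: continuation. acc=(acc<<6)|0x35=0x335
Byte[5]=A4: continuation. acc=(acc<<6)|0x24=0xCD64
Completed: cp=U+CD64 (starts at byte 3)
Byte[6]=DB: 2-byte lead, need 1 cont bytes. acc=0x1B
Byte[7]=B4: continuation. acc=(acc<<6)|0x34=0x6F4
Completed: cp=U+06F4 (starts at byte 6)
Byte[8]=61: 1-byte ASCII. cp=U+0061
Byte[9]=F0: 4-byte lead, need 3 cont bytes. acc=0x0
Byte[10]=A5: continuation. acc=(acc<<6)|0x25=0x25
Byte[11]=96: continuation. acc=(acc<<6)|0x16=0x956
Byte[12]=85: continuation. acc=(acc<<6)|0x05=0x25585
Completed: cp=U+25585 (starts at byte 9)
Byte[13]=F0: 4-byte lead, need 3 cont bytes. acc=0x0
Byte[14]=9A: continuation. acc=(acc<<6)|0x1A=0x1A
Byte[15]=95: continuation. acc=(acc<<6)|0x15=0x695
Byte[16]=B7: continuation. acc=(acc<<6)|0x37=0x1A577
Completed: cp=U+1A577 (starts at byte 13)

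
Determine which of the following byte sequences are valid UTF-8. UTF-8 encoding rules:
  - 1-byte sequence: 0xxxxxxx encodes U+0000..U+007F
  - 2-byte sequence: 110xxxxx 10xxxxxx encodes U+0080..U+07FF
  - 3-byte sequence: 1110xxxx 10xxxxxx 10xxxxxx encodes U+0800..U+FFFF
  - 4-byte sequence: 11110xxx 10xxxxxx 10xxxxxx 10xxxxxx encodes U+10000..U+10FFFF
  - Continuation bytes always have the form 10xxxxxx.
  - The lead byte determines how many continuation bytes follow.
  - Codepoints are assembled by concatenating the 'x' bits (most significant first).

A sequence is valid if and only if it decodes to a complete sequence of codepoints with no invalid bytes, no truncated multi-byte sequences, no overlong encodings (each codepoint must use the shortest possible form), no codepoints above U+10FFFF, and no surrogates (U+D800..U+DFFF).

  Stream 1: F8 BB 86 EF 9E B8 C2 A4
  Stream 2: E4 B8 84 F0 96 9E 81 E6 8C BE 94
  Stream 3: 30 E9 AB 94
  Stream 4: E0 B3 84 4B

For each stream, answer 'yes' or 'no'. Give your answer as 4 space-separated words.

Answer: no no yes yes

Derivation:
Stream 1: error at byte offset 0. INVALID
Stream 2: error at byte offset 10. INVALID
Stream 3: decodes cleanly. VALID
Stream 4: decodes cleanly. VALID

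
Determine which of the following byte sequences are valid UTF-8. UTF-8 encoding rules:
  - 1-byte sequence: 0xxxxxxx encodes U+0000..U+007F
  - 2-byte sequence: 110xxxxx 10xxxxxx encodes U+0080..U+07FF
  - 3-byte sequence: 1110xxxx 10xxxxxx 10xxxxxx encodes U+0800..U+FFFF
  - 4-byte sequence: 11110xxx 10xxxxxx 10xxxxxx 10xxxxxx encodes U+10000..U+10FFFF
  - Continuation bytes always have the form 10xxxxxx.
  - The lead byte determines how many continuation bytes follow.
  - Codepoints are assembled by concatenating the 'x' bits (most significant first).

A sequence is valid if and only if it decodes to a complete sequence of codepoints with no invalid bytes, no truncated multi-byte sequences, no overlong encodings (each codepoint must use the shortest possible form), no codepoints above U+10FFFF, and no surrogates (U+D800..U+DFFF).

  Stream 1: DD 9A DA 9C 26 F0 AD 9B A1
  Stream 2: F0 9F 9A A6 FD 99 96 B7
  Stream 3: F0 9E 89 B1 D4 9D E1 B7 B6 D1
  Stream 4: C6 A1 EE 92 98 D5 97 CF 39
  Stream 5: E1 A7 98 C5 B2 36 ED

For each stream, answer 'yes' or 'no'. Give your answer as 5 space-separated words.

Answer: yes no no no no

Derivation:
Stream 1: decodes cleanly. VALID
Stream 2: error at byte offset 4. INVALID
Stream 3: error at byte offset 10. INVALID
Stream 4: error at byte offset 8. INVALID
Stream 5: error at byte offset 7. INVALID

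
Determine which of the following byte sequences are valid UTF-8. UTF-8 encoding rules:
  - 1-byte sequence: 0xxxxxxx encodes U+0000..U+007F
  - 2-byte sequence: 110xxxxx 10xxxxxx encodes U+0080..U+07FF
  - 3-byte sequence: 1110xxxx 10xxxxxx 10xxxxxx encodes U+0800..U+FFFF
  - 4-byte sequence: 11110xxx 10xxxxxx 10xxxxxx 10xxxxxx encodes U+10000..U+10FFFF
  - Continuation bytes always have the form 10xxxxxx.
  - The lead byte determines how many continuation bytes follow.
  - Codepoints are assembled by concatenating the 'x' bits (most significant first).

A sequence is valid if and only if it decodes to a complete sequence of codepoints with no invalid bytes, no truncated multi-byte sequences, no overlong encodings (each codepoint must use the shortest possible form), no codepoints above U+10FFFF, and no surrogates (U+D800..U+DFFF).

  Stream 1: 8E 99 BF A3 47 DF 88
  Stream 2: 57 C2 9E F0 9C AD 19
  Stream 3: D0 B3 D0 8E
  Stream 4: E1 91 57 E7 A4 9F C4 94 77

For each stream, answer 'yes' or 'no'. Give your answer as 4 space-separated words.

Answer: no no yes no

Derivation:
Stream 1: error at byte offset 0. INVALID
Stream 2: error at byte offset 6. INVALID
Stream 3: decodes cleanly. VALID
Stream 4: error at byte offset 2. INVALID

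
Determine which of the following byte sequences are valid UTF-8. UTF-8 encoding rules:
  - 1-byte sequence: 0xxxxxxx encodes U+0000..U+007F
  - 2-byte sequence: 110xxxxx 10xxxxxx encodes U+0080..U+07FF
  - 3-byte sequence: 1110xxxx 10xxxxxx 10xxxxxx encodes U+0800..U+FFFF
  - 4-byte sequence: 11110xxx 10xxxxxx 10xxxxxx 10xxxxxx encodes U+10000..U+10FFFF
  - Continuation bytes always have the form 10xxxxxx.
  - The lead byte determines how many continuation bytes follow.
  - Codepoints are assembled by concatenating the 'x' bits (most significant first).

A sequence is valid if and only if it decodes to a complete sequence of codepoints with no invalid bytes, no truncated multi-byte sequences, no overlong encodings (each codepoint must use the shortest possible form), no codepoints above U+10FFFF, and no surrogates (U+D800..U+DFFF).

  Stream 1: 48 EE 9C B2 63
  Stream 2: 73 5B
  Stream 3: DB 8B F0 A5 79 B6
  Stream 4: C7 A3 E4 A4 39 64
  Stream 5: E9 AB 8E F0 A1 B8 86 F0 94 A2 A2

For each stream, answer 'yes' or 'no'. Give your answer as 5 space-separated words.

Stream 1: decodes cleanly. VALID
Stream 2: decodes cleanly. VALID
Stream 3: error at byte offset 4. INVALID
Stream 4: error at byte offset 4. INVALID
Stream 5: decodes cleanly. VALID

Answer: yes yes no no yes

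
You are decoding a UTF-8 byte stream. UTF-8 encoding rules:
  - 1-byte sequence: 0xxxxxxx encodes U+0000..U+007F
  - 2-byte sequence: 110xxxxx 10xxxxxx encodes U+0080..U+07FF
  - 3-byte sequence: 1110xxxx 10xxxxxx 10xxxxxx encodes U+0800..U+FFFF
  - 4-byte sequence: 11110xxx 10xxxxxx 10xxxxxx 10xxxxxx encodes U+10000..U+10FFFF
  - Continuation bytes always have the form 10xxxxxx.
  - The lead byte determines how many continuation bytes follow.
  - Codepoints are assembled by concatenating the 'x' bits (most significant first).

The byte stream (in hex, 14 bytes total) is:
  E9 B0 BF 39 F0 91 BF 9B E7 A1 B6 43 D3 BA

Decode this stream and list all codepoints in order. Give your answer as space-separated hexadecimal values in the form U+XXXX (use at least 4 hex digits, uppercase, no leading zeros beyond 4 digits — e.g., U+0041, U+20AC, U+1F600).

Answer: U+9C3F U+0039 U+11FDB U+7876 U+0043 U+04FA

Derivation:
Byte[0]=E9: 3-byte lead, need 2 cont bytes. acc=0x9
Byte[1]=B0: continuation. acc=(acc<<6)|0x30=0x270
Byte[2]=BF: continuation. acc=(acc<<6)|0x3F=0x9C3F
Completed: cp=U+9C3F (starts at byte 0)
Byte[3]=39: 1-byte ASCII. cp=U+0039
Byte[4]=F0: 4-byte lead, need 3 cont bytes. acc=0x0
Byte[5]=91: continuation. acc=(acc<<6)|0x11=0x11
Byte[6]=BF: continuation. acc=(acc<<6)|0x3F=0x47F
Byte[7]=9B: continuation. acc=(acc<<6)|0x1B=0x11FDB
Completed: cp=U+11FDB (starts at byte 4)
Byte[8]=E7: 3-byte lead, need 2 cont bytes. acc=0x7
Byte[9]=A1: continuation. acc=(acc<<6)|0x21=0x1E1
Byte[10]=B6: continuation. acc=(acc<<6)|0x36=0x7876
Completed: cp=U+7876 (starts at byte 8)
Byte[11]=43: 1-byte ASCII. cp=U+0043
Byte[12]=D3: 2-byte lead, need 1 cont bytes. acc=0x13
Byte[13]=BA: continuation. acc=(acc<<6)|0x3A=0x4FA
Completed: cp=U+04FA (starts at byte 12)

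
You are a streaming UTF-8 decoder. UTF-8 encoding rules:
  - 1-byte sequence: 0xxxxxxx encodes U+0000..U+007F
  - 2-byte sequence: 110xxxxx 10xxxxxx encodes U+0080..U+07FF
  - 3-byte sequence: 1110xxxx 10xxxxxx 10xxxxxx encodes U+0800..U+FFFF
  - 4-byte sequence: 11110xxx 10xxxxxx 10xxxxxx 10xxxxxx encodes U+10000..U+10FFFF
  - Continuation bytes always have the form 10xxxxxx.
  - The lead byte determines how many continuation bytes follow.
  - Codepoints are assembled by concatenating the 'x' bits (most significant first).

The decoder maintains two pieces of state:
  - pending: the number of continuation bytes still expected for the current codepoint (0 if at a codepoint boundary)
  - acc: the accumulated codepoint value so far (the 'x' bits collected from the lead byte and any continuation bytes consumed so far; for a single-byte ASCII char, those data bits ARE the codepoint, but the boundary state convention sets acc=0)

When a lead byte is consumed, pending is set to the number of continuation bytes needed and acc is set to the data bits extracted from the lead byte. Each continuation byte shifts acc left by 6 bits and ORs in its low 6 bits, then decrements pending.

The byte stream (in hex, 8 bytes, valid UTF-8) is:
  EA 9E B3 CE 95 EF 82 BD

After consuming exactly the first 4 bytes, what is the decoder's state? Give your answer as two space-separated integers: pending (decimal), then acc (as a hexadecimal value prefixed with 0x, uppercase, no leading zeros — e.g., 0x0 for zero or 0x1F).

Byte[0]=EA: 3-byte lead. pending=2, acc=0xA
Byte[1]=9E: continuation. acc=(acc<<6)|0x1E=0x29E, pending=1
Byte[2]=B3: continuation. acc=(acc<<6)|0x33=0xA7B3, pending=0
Byte[3]=CE: 2-byte lead. pending=1, acc=0xE

Answer: 1 0xE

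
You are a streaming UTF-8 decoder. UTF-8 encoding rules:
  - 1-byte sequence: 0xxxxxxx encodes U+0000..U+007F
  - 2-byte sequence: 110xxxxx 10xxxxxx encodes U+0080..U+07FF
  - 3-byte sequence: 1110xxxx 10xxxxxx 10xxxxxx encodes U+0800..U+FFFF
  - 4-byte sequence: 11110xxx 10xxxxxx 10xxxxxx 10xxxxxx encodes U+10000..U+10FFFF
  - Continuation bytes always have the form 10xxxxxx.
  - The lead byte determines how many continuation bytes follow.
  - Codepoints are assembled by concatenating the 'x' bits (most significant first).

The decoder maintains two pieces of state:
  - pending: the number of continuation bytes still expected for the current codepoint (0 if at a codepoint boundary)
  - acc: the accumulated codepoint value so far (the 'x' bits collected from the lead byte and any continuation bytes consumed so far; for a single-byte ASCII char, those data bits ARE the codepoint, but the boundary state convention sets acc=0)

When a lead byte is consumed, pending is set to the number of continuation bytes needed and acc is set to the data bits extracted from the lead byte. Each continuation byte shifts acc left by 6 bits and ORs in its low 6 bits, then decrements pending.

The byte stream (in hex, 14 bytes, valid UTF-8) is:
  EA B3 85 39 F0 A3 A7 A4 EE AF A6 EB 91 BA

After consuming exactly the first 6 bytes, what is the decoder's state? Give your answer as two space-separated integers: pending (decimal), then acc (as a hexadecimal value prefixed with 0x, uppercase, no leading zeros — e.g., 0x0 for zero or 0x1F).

Answer: 2 0x23

Derivation:
Byte[0]=EA: 3-byte lead. pending=2, acc=0xA
Byte[1]=B3: continuation. acc=(acc<<6)|0x33=0x2B3, pending=1
Byte[2]=85: continuation. acc=(acc<<6)|0x05=0xACC5, pending=0
Byte[3]=39: 1-byte. pending=0, acc=0x0
Byte[4]=F0: 4-byte lead. pending=3, acc=0x0
Byte[5]=A3: continuation. acc=(acc<<6)|0x23=0x23, pending=2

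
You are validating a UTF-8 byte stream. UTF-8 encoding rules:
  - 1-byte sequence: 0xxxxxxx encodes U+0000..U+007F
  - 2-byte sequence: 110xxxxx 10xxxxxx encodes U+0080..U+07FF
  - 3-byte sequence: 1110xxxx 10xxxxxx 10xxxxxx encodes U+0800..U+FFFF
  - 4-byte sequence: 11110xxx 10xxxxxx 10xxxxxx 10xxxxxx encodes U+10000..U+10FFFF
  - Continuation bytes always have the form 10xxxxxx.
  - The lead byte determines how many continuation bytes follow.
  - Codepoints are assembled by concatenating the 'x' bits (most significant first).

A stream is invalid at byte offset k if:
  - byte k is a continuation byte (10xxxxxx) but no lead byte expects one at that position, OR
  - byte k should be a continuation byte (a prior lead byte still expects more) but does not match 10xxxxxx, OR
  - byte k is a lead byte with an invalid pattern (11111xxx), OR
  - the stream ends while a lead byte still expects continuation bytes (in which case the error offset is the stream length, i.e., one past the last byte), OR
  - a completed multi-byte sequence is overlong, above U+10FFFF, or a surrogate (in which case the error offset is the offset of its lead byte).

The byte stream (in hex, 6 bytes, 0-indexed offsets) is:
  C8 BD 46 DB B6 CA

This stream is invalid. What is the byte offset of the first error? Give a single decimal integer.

Answer: 6

Derivation:
Byte[0]=C8: 2-byte lead, need 1 cont bytes. acc=0x8
Byte[1]=BD: continuation. acc=(acc<<6)|0x3D=0x23D
Completed: cp=U+023D (starts at byte 0)
Byte[2]=46: 1-byte ASCII. cp=U+0046
Byte[3]=DB: 2-byte lead, need 1 cont bytes. acc=0x1B
Byte[4]=B6: continuation. acc=(acc<<6)|0x36=0x6F6
Completed: cp=U+06F6 (starts at byte 3)
Byte[5]=CA: 2-byte lead, need 1 cont bytes. acc=0xA
Byte[6]: stream ended, expected continuation. INVALID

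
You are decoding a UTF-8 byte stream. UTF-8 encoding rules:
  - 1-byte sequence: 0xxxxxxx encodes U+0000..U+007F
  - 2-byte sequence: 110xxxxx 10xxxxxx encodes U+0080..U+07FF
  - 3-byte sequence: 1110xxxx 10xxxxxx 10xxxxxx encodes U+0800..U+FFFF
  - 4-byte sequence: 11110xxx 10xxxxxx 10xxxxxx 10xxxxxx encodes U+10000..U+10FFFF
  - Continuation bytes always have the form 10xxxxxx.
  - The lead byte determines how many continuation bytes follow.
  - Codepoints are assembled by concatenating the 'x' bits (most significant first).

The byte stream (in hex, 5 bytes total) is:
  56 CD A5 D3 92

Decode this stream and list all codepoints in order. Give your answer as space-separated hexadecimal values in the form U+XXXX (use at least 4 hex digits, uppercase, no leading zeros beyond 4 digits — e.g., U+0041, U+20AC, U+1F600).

Answer: U+0056 U+0365 U+04D2

Derivation:
Byte[0]=56: 1-byte ASCII. cp=U+0056
Byte[1]=CD: 2-byte lead, need 1 cont bytes. acc=0xD
Byte[2]=A5: continuation. acc=(acc<<6)|0x25=0x365
Completed: cp=U+0365 (starts at byte 1)
Byte[3]=D3: 2-byte lead, need 1 cont bytes. acc=0x13
Byte[4]=92: continuation. acc=(acc<<6)|0x12=0x4D2
Completed: cp=U+04D2 (starts at byte 3)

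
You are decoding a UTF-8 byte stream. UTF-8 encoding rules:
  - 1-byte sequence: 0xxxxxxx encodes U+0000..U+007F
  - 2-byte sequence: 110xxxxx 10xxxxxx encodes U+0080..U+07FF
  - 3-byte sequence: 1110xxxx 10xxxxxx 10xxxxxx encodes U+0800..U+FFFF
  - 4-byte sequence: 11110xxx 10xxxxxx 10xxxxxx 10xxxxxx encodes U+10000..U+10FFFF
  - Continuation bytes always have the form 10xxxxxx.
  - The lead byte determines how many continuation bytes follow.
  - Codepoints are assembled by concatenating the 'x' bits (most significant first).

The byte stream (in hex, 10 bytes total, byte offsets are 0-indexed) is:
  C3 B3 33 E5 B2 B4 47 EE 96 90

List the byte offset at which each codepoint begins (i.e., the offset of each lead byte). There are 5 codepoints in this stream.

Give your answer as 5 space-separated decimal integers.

Answer: 0 2 3 6 7

Derivation:
Byte[0]=C3: 2-byte lead, need 1 cont bytes. acc=0x3
Byte[1]=B3: continuation. acc=(acc<<6)|0x33=0xF3
Completed: cp=U+00F3 (starts at byte 0)
Byte[2]=33: 1-byte ASCII. cp=U+0033
Byte[3]=E5: 3-byte lead, need 2 cont bytes. acc=0x5
Byte[4]=B2: continuation. acc=(acc<<6)|0x32=0x172
Byte[5]=B4: continuation. acc=(acc<<6)|0x34=0x5CB4
Completed: cp=U+5CB4 (starts at byte 3)
Byte[6]=47: 1-byte ASCII. cp=U+0047
Byte[7]=EE: 3-byte lead, need 2 cont bytes. acc=0xE
Byte[8]=96: continuation. acc=(acc<<6)|0x16=0x396
Byte[9]=90: continuation. acc=(acc<<6)|0x10=0xE590
Completed: cp=U+E590 (starts at byte 7)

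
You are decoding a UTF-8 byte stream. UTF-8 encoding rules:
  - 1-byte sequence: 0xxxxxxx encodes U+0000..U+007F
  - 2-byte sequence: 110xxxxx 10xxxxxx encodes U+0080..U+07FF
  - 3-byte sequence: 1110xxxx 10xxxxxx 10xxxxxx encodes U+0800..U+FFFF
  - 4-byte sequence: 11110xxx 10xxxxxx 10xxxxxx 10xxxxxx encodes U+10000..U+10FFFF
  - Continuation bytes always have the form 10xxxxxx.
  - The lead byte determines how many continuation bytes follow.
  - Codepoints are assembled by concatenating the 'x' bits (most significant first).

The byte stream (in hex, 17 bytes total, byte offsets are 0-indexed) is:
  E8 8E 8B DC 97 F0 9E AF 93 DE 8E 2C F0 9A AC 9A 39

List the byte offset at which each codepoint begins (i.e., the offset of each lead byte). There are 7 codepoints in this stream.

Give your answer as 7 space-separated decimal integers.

Byte[0]=E8: 3-byte lead, need 2 cont bytes. acc=0x8
Byte[1]=8E: continuation. acc=(acc<<6)|0x0E=0x20E
Byte[2]=8B: continuation. acc=(acc<<6)|0x0B=0x838B
Completed: cp=U+838B (starts at byte 0)
Byte[3]=DC: 2-byte lead, need 1 cont bytes. acc=0x1C
Byte[4]=97: continuation. acc=(acc<<6)|0x17=0x717
Completed: cp=U+0717 (starts at byte 3)
Byte[5]=F0: 4-byte lead, need 3 cont bytes. acc=0x0
Byte[6]=9E: continuation. acc=(acc<<6)|0x1E=0x1E
Byte[7]=AF: continuation. acc=(acc<<6)|0x2F=0x7AF
Byte[8]=93: continuation. acc=(acc<<6)|0x13=0x1EBD3
Completed: cp=U+1EBD3 (starts at byte 5)
Byte[9]=DE: 2-byte lead, need 1 cont bytes. acc=0x1E
Byte[10]=8E: continuation. acc=(acc<<6)|0x0E=0x78E
Completed: cp=U+078E (starts at byte 9)
Byte[11]=2C: 1-byte ASCII. cp=U+002C
Byte[12]=F0: 4-byte lead, need 3 cont bytes. acc=0x0
Byte[13]=9A: continuation. acc=(acc<<6)|0x1A=0x1A
Byte[14]=AC: continuation. acc=(acc<<6)|0x2C=0x6AC
Byte[15]=9A: continuation. acc=(acc<<6)|0x1A=0x1AB1A
Completed: cp=U+1AB1A (starts at byte 12)
Byte[16]=39: 1-byte ASCII. cp=U+0039

Answer: 0 3 5 9 11 12 16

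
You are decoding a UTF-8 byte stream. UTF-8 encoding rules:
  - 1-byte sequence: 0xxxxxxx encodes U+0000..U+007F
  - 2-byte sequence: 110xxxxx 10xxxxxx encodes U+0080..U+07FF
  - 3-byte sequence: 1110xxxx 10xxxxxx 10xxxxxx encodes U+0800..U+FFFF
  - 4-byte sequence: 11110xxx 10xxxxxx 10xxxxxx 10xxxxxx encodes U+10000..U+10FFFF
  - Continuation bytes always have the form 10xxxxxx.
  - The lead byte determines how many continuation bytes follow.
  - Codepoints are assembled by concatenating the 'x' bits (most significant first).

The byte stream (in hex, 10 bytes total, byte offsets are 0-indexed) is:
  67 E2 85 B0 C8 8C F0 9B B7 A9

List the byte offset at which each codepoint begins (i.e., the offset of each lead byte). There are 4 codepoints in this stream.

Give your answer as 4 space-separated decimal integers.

Answer: 0 1 4 6

Derivation:
Byte[0]=67: 1-byte ASCII. cp=U+0067
Byte[1]=E2: 3-byte lead, need 2 cont bytes. acc=0x2
Byte[2]=85: continuation. acc=(acc<<6)|0x05=0x85
Byte[3]=B0: continuation. acc=(acc<<6)|0x30=0x2170
Completed: cp=U+2170 (starts at byte 1)
Byte[4]=C8: 2-byte lead, need 1 cont bytes. acc=0x8
Byte[5]=8C: continuation. acc=(acc<<6)|0x0C=0x20C
Completed: cp=U+020C (starts at byte 4)
Byte[6]=F0: 4-byte lead, need 3 cont bytes. acc=0x0
Byte[7]=9B: continuation. acc=(acc<<6)|0x1B=0x1B
Byte[8]=B7: continuation. acc=(acc<<6)|0x37=0x6F7
Byte[9]=A9: continuation. acc=(acc<<6)|0x29=0x1BDE9
Completed: cp=U+1BDE9 (starts at byte 6)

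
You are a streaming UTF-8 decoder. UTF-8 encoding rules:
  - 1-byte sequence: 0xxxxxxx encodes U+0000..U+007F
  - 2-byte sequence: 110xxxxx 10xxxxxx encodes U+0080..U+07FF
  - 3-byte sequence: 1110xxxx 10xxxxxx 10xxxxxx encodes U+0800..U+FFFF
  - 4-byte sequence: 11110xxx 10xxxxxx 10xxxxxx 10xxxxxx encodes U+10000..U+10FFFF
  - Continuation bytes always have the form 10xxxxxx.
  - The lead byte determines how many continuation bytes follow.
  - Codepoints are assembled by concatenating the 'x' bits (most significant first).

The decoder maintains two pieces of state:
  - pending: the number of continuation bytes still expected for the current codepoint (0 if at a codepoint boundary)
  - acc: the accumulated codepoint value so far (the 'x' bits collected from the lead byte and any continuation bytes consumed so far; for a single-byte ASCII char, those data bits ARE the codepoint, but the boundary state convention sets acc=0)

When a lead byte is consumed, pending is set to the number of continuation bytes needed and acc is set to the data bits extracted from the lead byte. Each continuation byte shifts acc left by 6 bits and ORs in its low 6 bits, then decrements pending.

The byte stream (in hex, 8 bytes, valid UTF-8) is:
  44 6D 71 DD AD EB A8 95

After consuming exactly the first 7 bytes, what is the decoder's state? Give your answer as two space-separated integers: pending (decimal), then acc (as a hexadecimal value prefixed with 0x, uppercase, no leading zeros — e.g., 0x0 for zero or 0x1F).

Byte[0]=44: 1-byte. pending=0, acc=0x0
Byte[1]=6D: 1-byte. pending=0, acc=0x0
Byte[2]=71: 1-byte. pending=0, acc=0x0
Byte[3]=DD: 2-byte lead. pending=1, acc=0x1D
Byte[4]=AD: continuation. acc=(acc<<6)|0x2D=0x76D, pending=0
Byte[5]=EB: 3-byte lead. pending=2, acc=0xB
Byte[6]=A8: continuation. acc=(acc<<6)|0x28=0x2E8, pending=1

Answer: 1 0x2E8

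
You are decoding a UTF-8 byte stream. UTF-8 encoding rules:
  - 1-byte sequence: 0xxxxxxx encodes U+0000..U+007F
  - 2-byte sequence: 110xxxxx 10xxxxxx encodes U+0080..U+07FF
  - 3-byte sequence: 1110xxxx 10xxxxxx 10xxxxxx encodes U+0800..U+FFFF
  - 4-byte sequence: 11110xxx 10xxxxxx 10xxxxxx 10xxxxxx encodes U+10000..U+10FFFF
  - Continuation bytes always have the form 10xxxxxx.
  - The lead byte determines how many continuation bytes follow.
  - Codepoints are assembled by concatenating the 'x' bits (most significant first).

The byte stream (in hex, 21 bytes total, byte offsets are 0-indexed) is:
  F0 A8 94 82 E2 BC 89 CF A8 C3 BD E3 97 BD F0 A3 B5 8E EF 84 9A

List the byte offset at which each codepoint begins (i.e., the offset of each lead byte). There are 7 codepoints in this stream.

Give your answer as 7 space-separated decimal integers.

Byte[0]=F0: 4-byte lead, need 3 cont bytes. acc=0x0
Byte[1]=A8: continuation. acc=(acc<<6)|0x28=0x28
Byte[2]=94: continuation. acc=(acc<<6)|0x14=0xA14
Byte[3]=82: continuation. acc=(acc<<6)|0x02=0x28502
Completed: cp=U+28502 (starts at byte 0)
Byte[4]=E2: 3-byte lead, need 2 cont bytes. acc=0x2
Byte[5]=BC: continuation. acc=(acc<<6)|0x3C=0xBC
Byte[6]=89: continuation. acc=(acc<<6)|0x09=0x2F09
Completed: cp=U+2F09 (starts at byte 4)
Byte[7]=CF: 2-byte lead, need 1 cont bytes. acc=0xF
Byte[8]=A8: continuation. acc=(acc<<6)|0x28=0x3E8
Completed: cp=U+03E8 (starts at byte 7)
Byte[9]=C3: 2-byte lead, need 1 cont bytes. acc=0x3
Byte[10]=BD: continuation. acc=(acc<<6)|0x3D=0xFD
Completed: cp=U+00FD (starts at byte 9)
Byte[11]=E3: 3-byte lead, need 2 cont bytes. acc=0x3
Byte[12]=97: continuation. acc=(acc<<6)|0x17=0xD7
Byte[13]=BD: continuation. acc=(acc<<6)|0x3D=0x35FD
Completed: cp=U+35FD (starts at byte 11)
Byte[14]=F0: 4-byte lead, need 3 cont bytes. acc=0x0
Byte[15]=A3: continuation. acc=(acc<<6)|0x23=0x23
Byte[16]=B5: continuation. acc=(acc<<6)|0x35=0x8F5
Byte[17]=8E: continuation. acc=(acc<<6)|0x0E=0x23D4E
Completed: cp=U+23D4E (starts at byte 14)
Byte[18]=EF: 3-byte lead, need 2 cont bytes. acc=0xF
Byte[19]=84: continuation. acc=(acc<<6)|0x04=0x3C4
Byte[20]=9A: continuation. acc=(acc<<6)|0x1A=0xF11A
Completed: cp=U+F11A (starts at byte 18)

Answer: 0 4 7 9 11 14 18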